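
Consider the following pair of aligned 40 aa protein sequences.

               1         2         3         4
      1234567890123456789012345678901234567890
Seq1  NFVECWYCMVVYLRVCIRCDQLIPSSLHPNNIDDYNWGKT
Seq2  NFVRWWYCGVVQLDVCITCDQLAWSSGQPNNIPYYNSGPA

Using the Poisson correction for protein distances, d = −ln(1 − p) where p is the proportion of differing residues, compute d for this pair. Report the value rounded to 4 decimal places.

Mismatches occur at site 4 (E↔R), site 5 (C↔W), site 9 (M↔G), site 12 (Y↔Q), site 14 (R↔D), site 18 (R↔T), site 23 (I↔A), site 24 (P↔W), site 27 (L↔G), site 28 (H↔Q), site 33 (D↔P), site 34 (D↔Y), site 37 (W↔S), site 39 (K↔P), site 40 (T↔A).
p = 15/40 = 0.375000.
d = −ln(1 − 0.375000) = −ln(0.625000) = 0.4700.

0.4700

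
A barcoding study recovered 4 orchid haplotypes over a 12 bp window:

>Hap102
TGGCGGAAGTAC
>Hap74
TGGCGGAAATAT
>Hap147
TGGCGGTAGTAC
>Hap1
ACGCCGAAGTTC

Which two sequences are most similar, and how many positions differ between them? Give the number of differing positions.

1

Pairwise Hamming distances:
  Hap102 vs Hap74: 2
  Hap102 vs Hap147: 1
  Hap102 vs Hap1: 4
  Hap74 vs Hap147: 3
  Hap74 vs Hap1: 6
  Hap147 vs Hap1: 5
The smallest is 1, between Hap102 and Hap147.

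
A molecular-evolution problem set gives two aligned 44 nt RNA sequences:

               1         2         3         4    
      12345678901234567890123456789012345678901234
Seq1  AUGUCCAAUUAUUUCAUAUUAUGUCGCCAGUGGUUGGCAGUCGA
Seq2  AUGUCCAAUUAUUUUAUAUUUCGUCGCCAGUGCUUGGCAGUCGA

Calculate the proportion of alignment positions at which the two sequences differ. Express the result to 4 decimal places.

0.0909

Mismatches occur at site 15 (C/U), site 21 (A/U), site 22 (U/C), site 33 (G/C).
There are 4 differences over 44 sites, so p = 4/44 = 0.0909.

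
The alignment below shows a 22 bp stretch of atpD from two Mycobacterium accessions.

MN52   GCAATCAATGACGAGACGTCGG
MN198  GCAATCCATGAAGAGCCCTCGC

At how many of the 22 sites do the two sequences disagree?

Mismatches occur at site 7 (A↔C), site 12 (C↔A), site 16 (A↔C), site 18 (G↔C), site 22 (G↔C).
That gives 5 mismatches out of 22 aligned sites, so the Hamming distance is 5.

5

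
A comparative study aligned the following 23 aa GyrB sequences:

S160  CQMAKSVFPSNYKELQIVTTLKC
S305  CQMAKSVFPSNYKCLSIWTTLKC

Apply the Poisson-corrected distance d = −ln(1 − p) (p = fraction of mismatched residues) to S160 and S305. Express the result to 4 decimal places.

0.1398

The sequences differ at positions 14 (E/C), 16 (Q/S), 18 (V/W).
p = 3/23 = 0.130435.
d = −ln(1 − 0.130435) = −ln(0.869565) = 0.1398.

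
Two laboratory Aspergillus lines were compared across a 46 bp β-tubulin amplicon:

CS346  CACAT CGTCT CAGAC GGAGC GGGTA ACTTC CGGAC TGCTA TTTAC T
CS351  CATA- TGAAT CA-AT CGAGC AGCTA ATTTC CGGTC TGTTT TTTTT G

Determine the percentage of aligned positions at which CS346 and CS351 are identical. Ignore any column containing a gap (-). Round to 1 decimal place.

Excluding the 2 gap columns leaves 44 comparable sites.
Mismatches occur at site 3 (C/T), site 6 (C/T), site 8 (T/A), site 9 (C/A), site 15 (C/T), site 16 (G/C), site 21 (G/A), site 23 (G/C), site 27 (C/T), site 34 (A/T), site 38 (C/T), site 40 (A/T), site 44 (A/T), site 45 (C/T), site 46 (T/G).
29 of the 44 comparable sites match, so the percent identity is 29/44 × 100 = 65.9%.

65.9%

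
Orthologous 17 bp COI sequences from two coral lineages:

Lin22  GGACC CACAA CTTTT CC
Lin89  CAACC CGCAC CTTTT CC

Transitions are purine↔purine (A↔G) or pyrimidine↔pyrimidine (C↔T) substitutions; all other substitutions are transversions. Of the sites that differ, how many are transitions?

2

Mismatches occur at site 1 (G/C, transversion), site 2 (G/A, transition), site 7 (A/G, transition), site 10 (A/C, transversion).
Of the 4 differences, 2 transitions and 2 transversions, so the answer is 2.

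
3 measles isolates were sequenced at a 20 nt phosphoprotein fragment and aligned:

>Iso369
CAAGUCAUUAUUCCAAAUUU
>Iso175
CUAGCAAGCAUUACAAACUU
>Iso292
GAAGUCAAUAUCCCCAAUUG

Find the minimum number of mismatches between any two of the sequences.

Pairwise Hamming distances:
  Iso369 vs Iso175: 7
  Iso369 vs Iso292: 5
  Iso175 vs Iso292: 11
The smallest is 5, between Iso369 and Iso292.

5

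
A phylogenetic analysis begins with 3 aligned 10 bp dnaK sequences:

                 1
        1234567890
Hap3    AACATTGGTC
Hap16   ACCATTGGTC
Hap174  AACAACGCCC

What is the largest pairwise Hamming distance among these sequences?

5

Pairwise Hamming distances:
  Hap3 vs Hap16: 1
  Hap3 vs Hap174: 4
  Hap16 vs Hap174: 5
The largest is 5, between Hap16 and Hap174.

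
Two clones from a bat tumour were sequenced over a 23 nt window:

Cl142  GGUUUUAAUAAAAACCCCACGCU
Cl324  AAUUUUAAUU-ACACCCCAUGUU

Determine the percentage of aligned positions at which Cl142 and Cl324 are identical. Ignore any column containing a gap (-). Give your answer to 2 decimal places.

72.73%

Excluding the 1 gap column leaves 22 comparable sites.
Mismatches occur at site 1 (G→A), site 2 (G→A), site 10 (A→U), site 13 (A→C), site 20 (C→U), site 22 (C→U).
16 of the 22 comparable sites match, so the percent identity is 16/22 × 100 = 72.73%.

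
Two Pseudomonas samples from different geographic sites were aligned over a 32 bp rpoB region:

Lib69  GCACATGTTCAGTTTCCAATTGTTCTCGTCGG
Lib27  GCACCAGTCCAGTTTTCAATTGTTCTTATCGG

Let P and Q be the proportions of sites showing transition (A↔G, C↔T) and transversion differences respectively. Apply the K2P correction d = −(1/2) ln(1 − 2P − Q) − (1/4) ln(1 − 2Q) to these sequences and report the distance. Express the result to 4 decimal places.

Differing sites — 5:A/C (Tv); 6:T/A (Tv); 9:T/C (Ti); 16:C/T (Ti); 27:C/T (Ti); 28:G/A (Ti).
Of the 6 differences, 4 transitions and 2 transversions over 32 sites: P = 4/32 = 0.125000, Q = 2/32 = 0.062500.
d = −0.5·ln(0.687500) − 0.25·ln(0.875000) = −0.5·(-0.374693) − 0.25·(-0.133531) = 0.2207.

0.2207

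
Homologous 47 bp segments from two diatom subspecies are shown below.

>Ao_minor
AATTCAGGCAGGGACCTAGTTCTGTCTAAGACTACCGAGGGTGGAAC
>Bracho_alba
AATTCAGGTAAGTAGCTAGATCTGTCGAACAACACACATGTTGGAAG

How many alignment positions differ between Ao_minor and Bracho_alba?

Mismatches occur at site 9 (C↔T), site 11 (G↔A), site 13 (G↔T), site 15 (C↔G), site 20 (T↔A), site 27 (T↔G), site 30 (G↔C), site 32 (C↔A), site 33 (T↔C), site 36 (C↔A), site 37 (G↔C), site 39 (G↔T), site 41 (G↔T), site 47 (C↔G).
That gives 14 mismatches out of 47 aligned sites, so the Hamming distance is 14.

14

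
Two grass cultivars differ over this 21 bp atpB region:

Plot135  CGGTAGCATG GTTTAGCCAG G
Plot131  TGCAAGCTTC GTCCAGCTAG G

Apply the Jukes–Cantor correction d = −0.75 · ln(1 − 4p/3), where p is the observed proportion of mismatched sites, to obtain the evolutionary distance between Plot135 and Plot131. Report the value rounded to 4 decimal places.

The sequences differ at positions 1 (C/T), 3 (G/C), 4 (T/A), 8 (A/T), 10 (G/C), 13 (T/C), 14 (T/C), 18 (C/T).
p = 8/21 = 0.380952.
d = −0.75 · ln(1 − (4/3)·0.380952) = −0.75 · ln(0.492064) = −0.75 · (-0.709146) = 0.5319.

0.5319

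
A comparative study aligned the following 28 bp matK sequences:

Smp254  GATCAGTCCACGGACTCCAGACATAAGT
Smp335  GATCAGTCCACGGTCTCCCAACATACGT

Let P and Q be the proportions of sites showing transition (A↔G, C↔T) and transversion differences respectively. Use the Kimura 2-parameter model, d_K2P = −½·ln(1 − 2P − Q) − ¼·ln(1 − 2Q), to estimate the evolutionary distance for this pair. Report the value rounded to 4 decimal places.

0.1586

Differing sites — 14:A/T (Tv); 19:A/C (Tv); 20:G/A (Ti); 26:A/C (Tv).
Of the 4 differences, 1 transition and 3 transversions over 28 sites: P = 1/28 = 0.035714, Q = 3/28 = 0.107143.
d = −0.5·ln(0.821429) − 0.25·ln(0.785714) = −0.5·(-0.196710) − 0.25·(-0.241162) = 0.1586.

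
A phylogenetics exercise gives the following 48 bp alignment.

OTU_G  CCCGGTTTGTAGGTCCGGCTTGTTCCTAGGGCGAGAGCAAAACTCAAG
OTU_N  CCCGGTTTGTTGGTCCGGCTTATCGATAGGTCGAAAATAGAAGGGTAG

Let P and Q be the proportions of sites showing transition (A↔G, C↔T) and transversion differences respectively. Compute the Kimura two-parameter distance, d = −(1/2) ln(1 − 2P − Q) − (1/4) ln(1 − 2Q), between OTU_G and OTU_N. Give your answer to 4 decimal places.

The sequences differ at positions 11 (A/T, transversion), 22 (G/A, transition), 24 (T/C, transition), 25 (C/G, transversion), 26 (C/A, transversion), 31 (G/T, transversion), 35 (G/A, transition), 37 (G/A, transition), 38 (C/T, transition), 40 (A/G, transition), 43 (C/G, transversion), 44 (T/G, transversion), 45 (C/G, transversion), 46 (A/T, transversion).
Of the 14 differences, 6 transitions and 8 transversions over 48 sites: P = 6/48 = 0.125000, Q = 8/48 = 0.166667.
d = −0.5·ln(0.583333) − 0.25·ln(0.666666) = −0.5·(-0.538997) − 0.25·(-0.405466) = 0.3709.

0.3709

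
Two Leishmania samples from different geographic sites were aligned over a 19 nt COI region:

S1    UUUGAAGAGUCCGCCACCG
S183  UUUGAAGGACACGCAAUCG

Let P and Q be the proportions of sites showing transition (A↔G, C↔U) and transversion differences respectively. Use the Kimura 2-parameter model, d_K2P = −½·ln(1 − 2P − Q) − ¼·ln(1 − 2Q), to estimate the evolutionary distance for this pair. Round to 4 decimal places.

Differing sites — 8:A/G (Ti); 9:G/A (Ti); 10:U/C (Ti); 11:C/A (Tv); 15:C/A (Tv); 17:C/U (Ti).
Of the 6 differences, 4 transitions and 2 transversions over 19 sites: P = 4/19 = 0.210526, Q = 2/19 = 0.105263.
d = −0.5·ln(0.473685) − 0.25·ln(0.789474) = −0.5·(-0.747213) − 0.25·(-0.236388) = 0.4327.

0.4327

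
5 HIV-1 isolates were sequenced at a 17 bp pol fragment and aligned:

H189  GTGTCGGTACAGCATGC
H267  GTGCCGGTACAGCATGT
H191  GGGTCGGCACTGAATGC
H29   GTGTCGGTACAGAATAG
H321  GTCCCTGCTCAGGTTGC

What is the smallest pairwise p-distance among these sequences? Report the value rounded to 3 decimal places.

Pairwise Hamming distances:
  H189 vs H267: 2
  H189 vs H191: 4
  H189 vs H29: 3
  H189 vs H321: 7
  H267 vs H191: 6
  H267 vs H29: 4
  H267 vs H321: 7
  H191 vs H29: 5
  H191 vs H321: 8
  H29 vs H321: 9
The smallest is 2 mismatches, between H189 and H267; p = 2/17 = 0.118.

0.118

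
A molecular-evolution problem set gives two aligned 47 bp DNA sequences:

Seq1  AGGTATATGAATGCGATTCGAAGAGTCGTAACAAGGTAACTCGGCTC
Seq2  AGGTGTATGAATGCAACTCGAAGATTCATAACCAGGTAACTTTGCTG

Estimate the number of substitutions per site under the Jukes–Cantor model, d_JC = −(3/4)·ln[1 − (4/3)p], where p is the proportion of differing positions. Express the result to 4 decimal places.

Differing sites — 5:A/G; 15:G/A; 17:T/C; 25:G/T; 28:G/A; 33:A/C; 42:C/T; 43:G/T; 47:C/G.
p = 9/47 = 0.191489.
d = −0.75 · ln(1 − (4/3)·0.191489) = −0.75 · ln(0.744681) = −0.75 · (-0.294799) = 0.2211.

0.2211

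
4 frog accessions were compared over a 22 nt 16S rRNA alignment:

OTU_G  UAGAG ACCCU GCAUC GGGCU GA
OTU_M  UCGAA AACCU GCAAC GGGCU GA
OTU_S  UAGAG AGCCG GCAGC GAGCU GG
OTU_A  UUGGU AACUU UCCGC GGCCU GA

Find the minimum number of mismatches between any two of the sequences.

Pairwise Hamming distances:
  OTU_G vs OTU_M: 4
  OTU_G vs OTU_S: 5
  OTU_G vs OTU_A: 9
  OTU_M vs OTU_S: 7
  OTU_M vs OTU_A: 8
  OTU_S vs OTU_A: 11
The smallest is 4, between OTU_G and OTU_M.

4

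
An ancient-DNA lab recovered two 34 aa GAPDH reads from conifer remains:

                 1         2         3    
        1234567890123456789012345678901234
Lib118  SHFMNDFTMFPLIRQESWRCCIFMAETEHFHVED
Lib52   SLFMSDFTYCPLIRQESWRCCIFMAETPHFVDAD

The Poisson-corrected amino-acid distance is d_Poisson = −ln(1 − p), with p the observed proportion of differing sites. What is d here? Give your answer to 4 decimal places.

The sequences differ at positions 2 (H/L), 5 (N/S), 9 (M/Y), 10 (F/C), 28 (E/P), 31 (H/V), 32 (V/D), 33 (E/A).
p = 8/34 = 0.235294.
d = −ln(1 − 0.235294) = −ln(0.764706) = 0.2683.

0.2683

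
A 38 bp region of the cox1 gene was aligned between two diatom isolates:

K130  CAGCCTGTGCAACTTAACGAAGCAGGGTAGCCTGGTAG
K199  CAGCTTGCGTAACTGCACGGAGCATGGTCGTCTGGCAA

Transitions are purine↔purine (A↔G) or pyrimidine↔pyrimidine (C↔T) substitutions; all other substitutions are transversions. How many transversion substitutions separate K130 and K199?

Differing sites — 5:C/T (Ti); 8:T/C (Ti); 10:C/T (Ti); 15:T/G (Tv); 16:A/C (Tv); 20:A/G (Ti); 25:G/T (Tv); 29:A/C (Tv); 31:C/T (Ti); 36:T/C (Ti); 38:G/A (Ti).
Of the 11 differences, 7 transitions and 4 transversions, so the answer is 4.

4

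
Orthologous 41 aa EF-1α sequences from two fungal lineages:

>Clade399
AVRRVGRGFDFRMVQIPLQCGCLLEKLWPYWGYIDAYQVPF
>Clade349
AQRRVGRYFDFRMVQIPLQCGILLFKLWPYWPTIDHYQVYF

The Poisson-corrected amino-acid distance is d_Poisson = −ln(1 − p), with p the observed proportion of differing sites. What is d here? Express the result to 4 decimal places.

Differing sites — 2:V/Q; 8:G/Y; 22:C/I; 25:E/F; 32:G/P; 33:Y/T; 36:A/H; 40:P/Y.
p = 8/41 = 0.195122.
d = −ln(1 − 0.195122) = −ln(0.804878) = 0.2171.

0.2171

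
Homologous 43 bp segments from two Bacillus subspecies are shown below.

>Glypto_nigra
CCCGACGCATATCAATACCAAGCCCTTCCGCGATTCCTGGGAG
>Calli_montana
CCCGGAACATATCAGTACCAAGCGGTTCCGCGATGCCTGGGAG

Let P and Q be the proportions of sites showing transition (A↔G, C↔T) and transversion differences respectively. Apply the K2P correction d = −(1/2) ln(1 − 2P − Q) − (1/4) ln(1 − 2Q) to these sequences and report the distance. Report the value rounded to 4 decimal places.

0.1838

The sequences differ at positions 5 (A/G, transition), 6 (C/A, transversion), 7 (G/A, transition), 15 (A/G, transition), 24 (C/G, transversion), 25 (C/G, transversion), 35 (T/G, transversion).
Of the 7 differences, 3 transitions and 4 transversions over 43 sites: P = 3/43 = 0.069767, Q = 4/43 = 0.093023.
d = −0.5·ln(0.767443) − 0.25·ln(0.813954) = −0.5·(-0.264691) − 0.25·(-0.205851) = 0.1838.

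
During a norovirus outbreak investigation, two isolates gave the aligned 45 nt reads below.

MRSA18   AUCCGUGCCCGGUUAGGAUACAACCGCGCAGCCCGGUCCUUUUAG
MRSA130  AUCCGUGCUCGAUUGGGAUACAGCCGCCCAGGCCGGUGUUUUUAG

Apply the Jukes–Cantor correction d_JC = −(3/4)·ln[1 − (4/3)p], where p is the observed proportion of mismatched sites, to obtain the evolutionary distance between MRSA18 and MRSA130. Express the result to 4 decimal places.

The sequences differ at positions 9 (C/U), 12 (G/A), 15 (A/G), 23 (A/G), 28 (G/C), 32 (C/G), 38 (C/G), 39 (C/U).
p = 8/45 = 0.177778.
d = −0.75 · ln(1 − (4/3)·0.177778) = −0.75 · ln(0.762963) = −0.75 · (-0.270546) = 0.2029.

0.2029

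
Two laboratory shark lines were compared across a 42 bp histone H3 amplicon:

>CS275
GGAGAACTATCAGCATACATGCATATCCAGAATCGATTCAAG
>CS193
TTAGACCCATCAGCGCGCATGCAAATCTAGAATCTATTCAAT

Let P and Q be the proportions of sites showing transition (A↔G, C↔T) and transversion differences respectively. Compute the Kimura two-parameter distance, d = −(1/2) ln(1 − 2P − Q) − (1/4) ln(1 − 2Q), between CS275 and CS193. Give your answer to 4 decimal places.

The sequences differ at positions 1 (G/T, transversion), 2 (G/T, transversion), 6 (A/C, transversion), 8 (T/C, transition), 15 (A/G, transition), 16 (T/C, transition), 17 (A/G, transition), 24 (T/A, transversion), 28 (C/T, transition), 35 (G/T, transversion), 42 (G/T, transversion).
Of the 11 differences, 5 transitions and 6 transversions over 42 sites: P = 5/42 = 0.119048, Q = 6/42 = 0.142857.
d = −0.5·ln(0.619047) − 0.25·ln(0.714286) = −0.5·(-0.479574) − 0.25·(-0.336472) = 0.3239.

0.3239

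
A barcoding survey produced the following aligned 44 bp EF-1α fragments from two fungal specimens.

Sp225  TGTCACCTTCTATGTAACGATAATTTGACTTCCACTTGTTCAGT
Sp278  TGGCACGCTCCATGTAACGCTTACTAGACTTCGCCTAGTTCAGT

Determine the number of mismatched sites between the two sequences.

11

The sequences differ at positions 3 (T/G), 7 (C/G), 8 (T/C), 11 (T/C), 20 (A/C), 22 (A/T), 24 (T/C), 26 (T/A), 33 (C/G), 34 (A/C), 37 (T/A).
That gives 11 mismatches out of 44 aligned sites, so the Hamming distance is 11.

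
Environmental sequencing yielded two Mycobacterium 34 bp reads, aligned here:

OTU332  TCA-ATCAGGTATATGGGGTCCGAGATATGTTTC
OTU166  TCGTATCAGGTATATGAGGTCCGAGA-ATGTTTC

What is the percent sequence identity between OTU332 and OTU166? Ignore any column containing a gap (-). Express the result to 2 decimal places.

93.75%

Excluding the 2 gap columns leaves 32 comparable sites.
Mismatches occur at site 3 (A→G), site 17 (G→A).
30 of the 32 comparable sites match, so the percent identity is 30/32 × 100 = 93.75%.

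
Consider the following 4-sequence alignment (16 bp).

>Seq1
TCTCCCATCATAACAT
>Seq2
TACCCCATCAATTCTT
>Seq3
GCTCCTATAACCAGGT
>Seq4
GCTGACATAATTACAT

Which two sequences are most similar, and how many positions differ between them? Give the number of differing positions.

Pairwise Hamming distances:
  Seq1 vs Seq2: 6
  Seq1 vs Seq3: 7
  Seq1 vs Seq4: 5
  Seq2 vs Seq3: 10
  Seq2 vs Seq4: 9
  Seq3 vs Seq4: 7
The smallest is 5, between Seq1 and Seq4.

5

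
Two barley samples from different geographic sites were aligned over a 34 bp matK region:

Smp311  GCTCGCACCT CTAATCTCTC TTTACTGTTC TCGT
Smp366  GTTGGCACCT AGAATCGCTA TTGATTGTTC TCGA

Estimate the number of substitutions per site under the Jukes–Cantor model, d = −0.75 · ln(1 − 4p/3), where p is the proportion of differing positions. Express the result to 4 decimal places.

0.3265

Mismatches occur at site 2 (C→T), site 4 (C→G), site 11 (C→A), site 12 (T→G), site 17 (T→G), site 20 (C→A), site 23 (T→G), site 25 (C→T), site 34 (T→A).
p = 9/34 = 0.264706.
d = −0.75 · ln(1 − (4/3)·0.264706) = −0.75 · ln(0.647059) = −0.75 · (-0.435318) = 0.3265.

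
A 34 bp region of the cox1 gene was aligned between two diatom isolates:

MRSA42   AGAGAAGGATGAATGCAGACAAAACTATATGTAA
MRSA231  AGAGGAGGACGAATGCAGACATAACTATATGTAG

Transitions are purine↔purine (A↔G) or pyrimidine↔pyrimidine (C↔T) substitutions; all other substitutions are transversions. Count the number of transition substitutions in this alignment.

3

The sequences differ at positions 5 (A/G, transition), 10 (T/C, transition), 22 (A/T, transversion), 34 (A/G, transition).
Of the 4 differences, 3 transitions and 1 transversion, so the answer is 3.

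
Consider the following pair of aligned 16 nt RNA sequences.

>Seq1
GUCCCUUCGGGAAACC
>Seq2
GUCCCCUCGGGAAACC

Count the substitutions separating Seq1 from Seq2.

1

Differing sites — 6:U/C.
That gives 1 mismatch out of 16 aligned sites, so the Hamming distance is 1.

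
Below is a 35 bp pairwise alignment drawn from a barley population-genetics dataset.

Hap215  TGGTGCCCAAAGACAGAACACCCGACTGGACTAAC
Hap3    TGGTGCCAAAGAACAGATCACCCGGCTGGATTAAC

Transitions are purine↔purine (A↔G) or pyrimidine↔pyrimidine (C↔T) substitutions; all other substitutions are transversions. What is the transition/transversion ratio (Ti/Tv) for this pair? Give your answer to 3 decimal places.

2.000

The sequences differ at positions 8 (C/A, transversion), 11 (A/G, transition), 12 (G/A, transition), 18 (A/T, transversion), 25 (A/G, transition), 31 (C/T, transition).
Of the 6 differences, 4 transitions and 2 transversions, so Ti/Tv = 4/2 = 2.000.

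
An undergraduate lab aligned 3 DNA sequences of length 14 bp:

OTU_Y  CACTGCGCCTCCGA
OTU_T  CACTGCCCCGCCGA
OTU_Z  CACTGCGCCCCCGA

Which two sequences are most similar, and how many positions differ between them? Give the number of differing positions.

1

Pairwise Hamming distances:
  OTU_Y vs OTU_T: 2
  OTU_Y vs OTU_Z: 1
  OTU_T vs OTU_Z: 2
The smallest is 1, between OTU_Y and OTU_Z.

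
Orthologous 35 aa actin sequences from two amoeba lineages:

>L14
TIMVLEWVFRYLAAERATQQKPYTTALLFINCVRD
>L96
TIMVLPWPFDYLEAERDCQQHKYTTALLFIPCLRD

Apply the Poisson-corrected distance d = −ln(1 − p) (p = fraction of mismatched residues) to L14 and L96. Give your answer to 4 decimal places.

The sequences differ at positions 6 (E/P), 8 (V/P), 10 (R/D), 13 (A/E), 17 (A/D), 18 (T/C), 21 (K/H), 22 (P/K), 31 (N/P), 33 (V/L).
p = 10/35 = 0.285714.
d = −ln(1 − 0.285714) = −ln(0.714286) = 0.3365.

0.3365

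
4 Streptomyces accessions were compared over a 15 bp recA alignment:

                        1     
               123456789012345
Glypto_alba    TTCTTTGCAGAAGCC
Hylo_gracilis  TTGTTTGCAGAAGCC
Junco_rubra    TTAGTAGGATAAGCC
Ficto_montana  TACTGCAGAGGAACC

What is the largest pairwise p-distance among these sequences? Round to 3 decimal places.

0.600

Pairwise Hamming distances:
  Glypto_alba vs Hylo_gracilis: 1
  Glypto_alba vs Junco_rubra: 5
  Glypto_alba vs Ficto_montana: 7
  Hylo_gracilis vs Junco_rubra: 5
  Hylo_gracilis vs Ficto_montana: 8
  Junco_rubra vs Ficto_montana: 9
The largest is 9 mismatches, between Junco_rubra and Ficto_montana; p = 9/15 = 0.600.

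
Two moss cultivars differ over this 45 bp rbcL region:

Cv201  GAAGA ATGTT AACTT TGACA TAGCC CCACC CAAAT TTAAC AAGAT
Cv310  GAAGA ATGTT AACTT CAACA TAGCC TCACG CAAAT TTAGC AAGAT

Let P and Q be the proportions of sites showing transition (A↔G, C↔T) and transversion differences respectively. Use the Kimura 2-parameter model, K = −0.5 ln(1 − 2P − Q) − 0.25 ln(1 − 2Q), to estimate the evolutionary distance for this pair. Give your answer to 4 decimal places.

Differing sites — 16:T/C (Ti); 17:G/A (Ti); 26:C/T (Ti); 30:C/G (Tv); 39:A/G (Ti).
Of the 5 differences, 4 transitions and 1 transversion over 45 sites: P = 4/45 = 0.088889, Q = 1/45 = 0.022222.
d = −0.5·ln(0.800000) − 0.25·ln(0.955556) = −0.5·(-0.223144) − 0.25·(-0.045462) = 0.1229.

0.1229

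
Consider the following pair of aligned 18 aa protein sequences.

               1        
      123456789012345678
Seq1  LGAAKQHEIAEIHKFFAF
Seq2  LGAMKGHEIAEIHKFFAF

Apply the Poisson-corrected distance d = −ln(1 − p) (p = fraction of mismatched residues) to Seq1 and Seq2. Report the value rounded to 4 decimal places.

0.1178

Differing sites — 4:A/M; 6:Q/G.
p = 2/18 = 0.111111.
d = −ln(1 − 0.111111) = −ln(0.888889) = 0.1178.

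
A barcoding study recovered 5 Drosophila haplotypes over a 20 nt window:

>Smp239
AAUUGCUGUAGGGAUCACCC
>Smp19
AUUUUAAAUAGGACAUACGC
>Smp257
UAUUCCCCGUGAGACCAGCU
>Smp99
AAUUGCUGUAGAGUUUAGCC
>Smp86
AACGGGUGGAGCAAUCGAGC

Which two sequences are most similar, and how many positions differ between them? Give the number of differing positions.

Pairwise Hamming distances:
  Smp239 vs Smp19: 10
  Smp239 vs Smp257: 10
  Smp239 vs Smp99: 4
  Smp239 vs Smp86: 9
  Smp19 vs Smp257: 16
  Smp19 vs Smp99: 11
  Smp19 vs Smp86: 14
  Smp257 vs Smp99: 10
  Smp257 vs Smp86: 15
  Smp99 vs Smp86: 11
The smallest is 4, between Smp239 and Smp99.

4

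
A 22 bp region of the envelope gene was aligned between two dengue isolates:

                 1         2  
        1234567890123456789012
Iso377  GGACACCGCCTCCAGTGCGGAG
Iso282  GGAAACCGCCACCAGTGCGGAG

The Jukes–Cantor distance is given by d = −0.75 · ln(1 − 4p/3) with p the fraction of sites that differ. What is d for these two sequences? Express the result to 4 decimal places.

Mismatches occur at site 4 (C↔A), site 11 (T↔A).
p = 2/22 = 0.090909.
d = −0.75 · ln(1 − (4/3)·0.090909) = −0.75 · ln(0.878788) = −0.75 · (-0.129212) = 0.0969.

0.0969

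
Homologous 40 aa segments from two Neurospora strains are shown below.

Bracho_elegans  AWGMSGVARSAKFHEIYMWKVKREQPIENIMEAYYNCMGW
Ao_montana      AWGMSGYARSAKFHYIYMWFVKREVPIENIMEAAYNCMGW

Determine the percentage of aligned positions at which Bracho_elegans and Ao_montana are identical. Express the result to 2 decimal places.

87.50%

Mismatches occur at site 7 (V→Y), site 15 (E→Y), site 20 (K→F), site 25 (Q→V), site 34 (Y→A).
35 of the 40 sites match, so the percent identity is 35/40 × 100 = 87.50%.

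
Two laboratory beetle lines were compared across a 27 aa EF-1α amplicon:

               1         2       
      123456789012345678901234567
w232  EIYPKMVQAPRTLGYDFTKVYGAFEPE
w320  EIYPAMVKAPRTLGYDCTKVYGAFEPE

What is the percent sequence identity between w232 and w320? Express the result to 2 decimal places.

The sequences differ at positions 5 (K/A), 8 (Q/K), 17 (F/C).
24 of the 27 sites match, so the percent identity is 24/27 × 100 = 88.89%.

88.89%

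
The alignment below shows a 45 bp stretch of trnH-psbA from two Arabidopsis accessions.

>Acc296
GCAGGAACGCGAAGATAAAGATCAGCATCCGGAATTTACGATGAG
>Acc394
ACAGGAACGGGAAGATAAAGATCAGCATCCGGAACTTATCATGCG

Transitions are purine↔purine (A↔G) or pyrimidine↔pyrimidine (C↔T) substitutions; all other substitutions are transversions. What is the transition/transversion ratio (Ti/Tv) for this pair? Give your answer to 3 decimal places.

1.000

The sequences differ at positions 1 (G/A, transition), 10 (C/G, transversion), 35 (T/C, transition), 39 (C/T, transition), 40 (G/C, transversion), 44 (A/C, transversion).
Of the 6 differences, 3 transitions and 3 transversions, so Ti/Tv = 3/3 = 1.000.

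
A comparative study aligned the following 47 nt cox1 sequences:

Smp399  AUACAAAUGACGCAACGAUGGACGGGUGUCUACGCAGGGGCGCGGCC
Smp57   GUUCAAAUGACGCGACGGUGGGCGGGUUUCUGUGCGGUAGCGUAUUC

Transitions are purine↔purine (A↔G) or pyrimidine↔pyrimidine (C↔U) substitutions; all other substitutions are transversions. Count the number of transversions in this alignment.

4

Differing sites — 1:A/G (Ti); 3:A/U (Tv); 14:A/G (Ti); 18:A/G (Ti); 22:A/G (Ti); 28:G/U (Tv); 32:A/G (Ti); 33:C/U (Ti); 36:A/G (Ti); 38:G/U (Tv); 39:G/A (Ti); 43:C/U (Ti); 44:G/A (Ti); 45:G/U (Tv); 46:C/U (Ti).
Of the 15 differences, 11 transitions and 4 transversions, so the answer is 4.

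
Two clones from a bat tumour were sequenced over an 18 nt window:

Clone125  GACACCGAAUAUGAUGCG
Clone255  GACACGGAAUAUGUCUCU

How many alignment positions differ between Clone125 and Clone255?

5

The sequences differ at positions 6 (C/G), 14 (A/U), 15 (U/C), 16 (G/U), 18 (G/U).
That gives 5 mismatches out of 18 aligned sites, so the Hamming distance is 5.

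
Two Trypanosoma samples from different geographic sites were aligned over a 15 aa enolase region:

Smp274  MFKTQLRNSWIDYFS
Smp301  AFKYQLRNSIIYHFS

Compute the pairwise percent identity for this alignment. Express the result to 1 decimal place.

The sequences differ at positions 1 (M/A), 4 (T/Y), 10 (W/I), 12 (D/Y), 13 (Y/H).
10 of the 15 sites match, so the percent identity is 10/15 × 100 = 66.7%.

66.7%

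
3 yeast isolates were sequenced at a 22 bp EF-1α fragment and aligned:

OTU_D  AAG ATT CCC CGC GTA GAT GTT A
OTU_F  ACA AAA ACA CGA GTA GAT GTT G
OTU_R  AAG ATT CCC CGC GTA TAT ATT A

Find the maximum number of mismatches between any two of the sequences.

10

Pairwise Hamming distances:
  OTU_D vs OTU_F: 8
  OTU_D vs OTU_R: 2
  OTU_F vs OTU_R: 10
The largest is 10, between OTU_F and OTU_R.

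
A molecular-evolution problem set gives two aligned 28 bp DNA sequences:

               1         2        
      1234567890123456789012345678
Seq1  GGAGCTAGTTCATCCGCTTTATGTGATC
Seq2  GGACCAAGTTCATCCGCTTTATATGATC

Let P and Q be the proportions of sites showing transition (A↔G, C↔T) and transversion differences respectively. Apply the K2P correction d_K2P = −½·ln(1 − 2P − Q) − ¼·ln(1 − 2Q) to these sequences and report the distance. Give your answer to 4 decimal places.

Differing sites — 4:G/C (Tv); 6:T/A (Tv); 23:G/A (Ti).
Of the 3 differences, 1 transition and 2 transversions over 28 sites: P = 1/28 = 0.035714, Q = 2/28 = 0.071429.
d = −0.5·ln(0.857143) − 0.25·ln(0.857142) = −0.5·(-0.154151) − 0.25·(-0.154152) = 0.1156.

0.1156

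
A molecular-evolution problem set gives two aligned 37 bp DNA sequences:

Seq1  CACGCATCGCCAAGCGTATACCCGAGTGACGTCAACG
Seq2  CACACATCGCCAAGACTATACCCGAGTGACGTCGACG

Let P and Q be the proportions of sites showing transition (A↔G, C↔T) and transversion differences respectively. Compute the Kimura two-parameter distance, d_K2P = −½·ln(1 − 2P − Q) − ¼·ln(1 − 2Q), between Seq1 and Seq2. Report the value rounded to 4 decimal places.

Mismatches occur at site 4 (G→A, transition), site 15 (C→A, transversion), site 16 (G→C, transversion), site 34 (A→G, transition).
Of the 4 differences, 2 transitions and 2 transversions over 37 sites: P = 2/37 = 0.054054, Q = 2/37 = 0.054054.
d = −0.5·ln(0.837838) − 0.25·ln(0.891892) = −0.5·(-0.176931) − 0.25·(-0.114410) = 0.1171.

0.1171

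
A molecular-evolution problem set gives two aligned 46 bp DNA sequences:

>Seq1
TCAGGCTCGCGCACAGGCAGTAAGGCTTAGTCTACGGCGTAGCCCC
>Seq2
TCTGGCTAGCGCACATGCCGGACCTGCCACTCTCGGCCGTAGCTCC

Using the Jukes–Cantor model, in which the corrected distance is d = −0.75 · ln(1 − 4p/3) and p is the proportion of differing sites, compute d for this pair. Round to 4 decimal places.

Differing sites — 3:A/T; 8:C/A; 16:G/T; 19:A/C; 21:T/G; 23:A/C; 24:G/C; 25:G/T; 26:C/G; 27:T/C; 28:T/C; 30:G/C; 34:A/C; 35:C/G; 37:G/C; 44:C/T.
p = 16/46 = 0.347826.
d = −0.75 · ln(1 − (4/3)·0.347826) = −0.75 · ln(0.536232) = −0.75 · (-0.623188) = 0.4674.

0.4674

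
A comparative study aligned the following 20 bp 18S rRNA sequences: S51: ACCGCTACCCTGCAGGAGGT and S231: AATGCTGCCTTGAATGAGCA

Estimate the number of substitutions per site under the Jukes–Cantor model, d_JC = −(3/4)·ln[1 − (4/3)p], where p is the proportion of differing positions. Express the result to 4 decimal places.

The sequences differ at positions 2 (C/A), 3 (C/T), 7 (A/G), 10 (C/T), 13 (C/A), 15 (G/T), 19 (G/C), 20 (T/A).
p = 8/20 = 0.400000.
d = −0.75 · ln(1 − (4/3)·0.400000) = −0.75 · ln(0.466667) = −0.75 · (-0.762139) = 0.5716.

0.5716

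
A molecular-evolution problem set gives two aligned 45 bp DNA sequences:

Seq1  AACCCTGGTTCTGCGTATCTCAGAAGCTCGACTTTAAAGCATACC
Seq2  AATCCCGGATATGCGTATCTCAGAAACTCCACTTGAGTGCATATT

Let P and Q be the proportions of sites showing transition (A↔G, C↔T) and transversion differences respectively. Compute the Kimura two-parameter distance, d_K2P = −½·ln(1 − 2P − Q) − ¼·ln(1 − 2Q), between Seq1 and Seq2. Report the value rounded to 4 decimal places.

Differing sites — 3:C/T (Ti); 6:T/C (Ti); 9:T/A (Tv); 11:C/A (Tv); 26:G/A (Ti); 30:G/C (Tv); 35:T/G (Tv); 37:A/G (Ti); 38:A/T (Tv); 44:C/T (Ti); 45:C/T (Ti).
Of the 11 differences, 6 transitions and 5 transversions over 45 sites: P = 6/45 = 0.133333, Q = 5/45 = 0.111111.
d = −0.5·ln(0.622223) − 0.25·ln(0.777778) = −0.5·(-0.474457) − 0.25·(-0.251314) = 0.3001.

0.3001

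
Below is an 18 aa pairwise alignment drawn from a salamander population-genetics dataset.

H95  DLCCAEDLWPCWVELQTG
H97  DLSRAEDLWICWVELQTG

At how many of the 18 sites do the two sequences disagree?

3

Differing sites — 3:C/S; 4:C/R; 10:P/I.
That gives 3 mismatches out of 18 aligned sites, so the Hamming distance is 3.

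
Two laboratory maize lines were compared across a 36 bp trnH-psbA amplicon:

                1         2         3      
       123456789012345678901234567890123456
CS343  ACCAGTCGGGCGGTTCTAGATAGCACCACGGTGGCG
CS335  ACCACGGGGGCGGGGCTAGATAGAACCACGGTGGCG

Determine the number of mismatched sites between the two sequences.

Mismatches occur at site 5 (G↔C), site 6 (T↔G), site 7 (C↔G), site 14 (T↔G), site 15 (T↔G), site 24 (C↔A).
That gives 6 mismatches out of 36 aligned sites, so the Hamming distance is 6.

6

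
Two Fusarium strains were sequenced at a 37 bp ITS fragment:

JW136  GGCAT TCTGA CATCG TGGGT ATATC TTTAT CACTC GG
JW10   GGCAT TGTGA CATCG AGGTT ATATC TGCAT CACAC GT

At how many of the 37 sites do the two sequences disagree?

The sequences differ at positions 7 (C/G), 16 (T/A), 19 (G/T), 27 (T/G), 28 (T/C), 34 (T/A), 37 (G/T).
That gives 7 mismatches out of 37 aligned sites, so the Hamming distance is 7.

7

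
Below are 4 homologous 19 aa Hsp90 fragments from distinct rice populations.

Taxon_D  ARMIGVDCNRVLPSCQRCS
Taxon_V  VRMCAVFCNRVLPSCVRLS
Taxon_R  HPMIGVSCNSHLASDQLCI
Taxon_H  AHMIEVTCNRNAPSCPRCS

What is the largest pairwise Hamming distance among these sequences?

Pairwise Hamming distances:
  Taxon_D vs Taxon_V: 6
  Taxon_D vs Taxon_R: 9
  Taxon_D vs Taxon_H: 6
  Taxon_V vs Taxon_R: 13
  Taxon_V vs Taxon_H: 9
  Taxon_R vs Taxon_H: 12
The largest is 13, between Taxon_V and Taxon_R.

13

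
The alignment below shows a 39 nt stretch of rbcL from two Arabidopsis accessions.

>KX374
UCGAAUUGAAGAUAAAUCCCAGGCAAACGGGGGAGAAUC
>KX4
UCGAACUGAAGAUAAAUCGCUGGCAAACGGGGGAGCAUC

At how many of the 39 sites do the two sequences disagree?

4

Differing sites — 6:U/C; 19:C/G; 21:A/U; 36:A/C.
That gives 4 mismatches out of 39 aligned sites, so the Hamming distance is 4.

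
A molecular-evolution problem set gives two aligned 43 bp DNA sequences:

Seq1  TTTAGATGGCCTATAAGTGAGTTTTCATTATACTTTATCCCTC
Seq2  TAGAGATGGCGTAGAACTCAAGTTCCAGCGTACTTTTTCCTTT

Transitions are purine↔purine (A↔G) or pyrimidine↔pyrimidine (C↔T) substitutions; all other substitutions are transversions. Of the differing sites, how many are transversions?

9

Differing sites — 2:T/A (Tv); 3:T/G (Tv); 11:C/G (Tv); 14:T/G (Tv); 17:G/C (Tv); 19:G/C (Tv); 21:G/A (Ti); 22:T/G (Tv); 25:T/C (Ti); 28:T/G (Tv); 29:T/C (Ti); 30:A/G (Ti); 37:A/T (Tv); 41:C/T (Ti); 43:C/T (Ti).
Of the 15 differences, 6 transitions and 9 transversions, so the answer is 9.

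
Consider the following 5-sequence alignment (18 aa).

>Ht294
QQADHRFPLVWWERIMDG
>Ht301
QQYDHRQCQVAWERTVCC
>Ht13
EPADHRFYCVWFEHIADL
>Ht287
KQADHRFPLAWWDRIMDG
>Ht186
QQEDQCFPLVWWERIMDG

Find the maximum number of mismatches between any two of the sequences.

Pairwise Hamming distances:
  Ht294 vs Ht301: 9
  Ht294 vs Ht13: 8
  Ht294 vs Ht287: 3
  Ht294 vs Ht186: 3
  Ht301 vs Ht13: 13
  Ht301 vs Ht287: 12
  Ht301 vs Ht186: 11
  Ht13 vs Ht287: 10
  Ht13 vs Ht186: 11
  Ht287 vs Ht186: 6
The largest is 13, between Ht301 and Ht13.

13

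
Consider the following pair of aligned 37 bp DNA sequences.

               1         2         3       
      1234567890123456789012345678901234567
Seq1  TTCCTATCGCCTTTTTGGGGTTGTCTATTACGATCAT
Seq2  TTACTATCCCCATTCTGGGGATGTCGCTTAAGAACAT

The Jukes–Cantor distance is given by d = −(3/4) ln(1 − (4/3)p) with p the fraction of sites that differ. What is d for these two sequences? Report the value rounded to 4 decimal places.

0.2940

Differing sites — 3:C/A; 9:G/C; 12:T/A; 15:T/C; 21:T/A; 26:T/G; 27:A/C; 31:C/A; 34:T/A.
p = 9/37 = 0.243243.
d = −0.75 · ln(1 − (4/3)·0.243243) = −0.75 · ln(0.675676) = −0.75 · (-0.392042) = 0.2940.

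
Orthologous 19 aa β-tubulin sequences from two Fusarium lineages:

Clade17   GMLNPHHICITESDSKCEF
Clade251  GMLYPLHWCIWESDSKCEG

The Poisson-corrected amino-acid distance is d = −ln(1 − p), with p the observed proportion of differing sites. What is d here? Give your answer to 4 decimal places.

The sequences differ at positions 4 (N/Y), 6 (H/L), 8 (I/W), 11 (T/W), 19 (F/G).
p = 5/19 = 0.263158.
d = −ln(1 − 0.263158) = −ln(0.736842) = 0.3054.

0.3054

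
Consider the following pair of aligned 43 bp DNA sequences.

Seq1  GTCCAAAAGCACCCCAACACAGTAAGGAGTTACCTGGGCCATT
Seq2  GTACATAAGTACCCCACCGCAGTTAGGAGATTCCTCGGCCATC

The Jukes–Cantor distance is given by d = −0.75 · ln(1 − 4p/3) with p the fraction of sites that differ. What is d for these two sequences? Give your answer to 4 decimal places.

Differing sites — 3:C/A; 6:A/T; 10:C/T; 17:A/C; 19:A/G; 24:A/T; 30:T/A; 32:A/T; 36:G/C; 43:T/C.
p = 10/43 = 0.232558.
d = −0.75 · ln(1 − (4/3)·0.232558) = −0.75 · ln(0.689923) = −0.75 · (-0.371175) = 0.2784.

0.2784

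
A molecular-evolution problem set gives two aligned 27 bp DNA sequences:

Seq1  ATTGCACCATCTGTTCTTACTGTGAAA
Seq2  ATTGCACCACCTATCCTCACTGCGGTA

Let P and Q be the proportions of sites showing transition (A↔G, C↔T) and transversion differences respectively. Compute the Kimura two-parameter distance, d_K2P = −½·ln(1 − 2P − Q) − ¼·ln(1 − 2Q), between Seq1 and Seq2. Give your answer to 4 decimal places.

Differing sites — 10:T/C (Ti); 13:G/A (Ti); 15:T/C (Ti); 18:T/C (Ti); 23:T/C (Ti); 25:A/G (Ti); 26:A/T (Tv).
Of the 7 differences, 6 transitions and 1 transversion over 27 sites: P = 6/27 = 0.222222, Q = 1/27 = 0.037037.
d = −0.5·ln(0.518519) − 0.25·ln(0.925926) = −0.5·(-0.656779) − 0.25·(-0.076961) = 0.3476.

0.3476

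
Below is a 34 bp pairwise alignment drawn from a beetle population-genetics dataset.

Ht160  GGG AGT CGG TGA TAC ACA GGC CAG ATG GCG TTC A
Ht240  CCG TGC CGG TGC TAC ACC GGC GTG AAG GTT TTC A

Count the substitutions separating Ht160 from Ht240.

The sequences differ at positions 1 (G/C), 2 (G/C), 4 (A/T), 6 (T/C), 12 (A/C), 18 (A/C), 22 (C/G), 23 (A/T), 26 (T/A), 29 (C/T), 30 (G/T).
That gives 11 mismatches out of 34 aligned sites, so the Hamming distance is 11.

11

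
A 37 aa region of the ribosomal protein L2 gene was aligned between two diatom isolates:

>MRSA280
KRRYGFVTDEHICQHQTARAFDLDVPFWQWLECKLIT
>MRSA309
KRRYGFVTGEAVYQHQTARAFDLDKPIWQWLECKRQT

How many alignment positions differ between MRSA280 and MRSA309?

8

The sequences differ at positions 9 (D/G), 11 (H/A), 12 (I/V), 13 (C/Y), 25 (V/K), 27 (F/I), 35 (L/R), 36 (I/Q).
That gives 8 mismatches out of 37 aligned sites, so the Hamming distance is 8.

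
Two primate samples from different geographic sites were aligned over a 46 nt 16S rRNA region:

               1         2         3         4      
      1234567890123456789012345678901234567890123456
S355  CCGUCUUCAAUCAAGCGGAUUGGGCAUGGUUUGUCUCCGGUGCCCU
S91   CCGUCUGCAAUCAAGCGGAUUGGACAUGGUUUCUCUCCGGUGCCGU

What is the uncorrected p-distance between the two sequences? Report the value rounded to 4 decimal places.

0.0870

Differing sites — 7:U/G; 24:G/A; 33:G/C; 45:C/G.
There are 4 differences over 46 sites, so p = 4/46 = 0.0870.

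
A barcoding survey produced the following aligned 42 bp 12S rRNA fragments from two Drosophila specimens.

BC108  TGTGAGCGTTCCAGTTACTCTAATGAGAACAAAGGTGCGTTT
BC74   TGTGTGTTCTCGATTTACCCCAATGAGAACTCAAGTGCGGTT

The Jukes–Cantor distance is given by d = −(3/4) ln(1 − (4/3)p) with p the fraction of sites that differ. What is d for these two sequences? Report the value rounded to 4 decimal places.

0.3597

Differing sites — 5:A/T; 7:C/T; 8:G/T; 9:T/C; 12:C/G; 14:G/T; 19:T/C; 21:T/C; 31:A/T; 32:A/C; 34:G/A; 40:T/G.
p = 12/42 = 0.285714.
d = −0.75 · ln(1 − (4/3)·0.285714) = −0.75 · ln(0.619048) = −0.75 · (-0.479572) = 0.3597.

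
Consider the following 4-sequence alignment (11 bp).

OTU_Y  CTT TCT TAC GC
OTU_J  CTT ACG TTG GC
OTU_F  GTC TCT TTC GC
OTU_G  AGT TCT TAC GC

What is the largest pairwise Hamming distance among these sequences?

Pairwise Hamming distances:
  OTU_Y vs OTU_J: 4
  OTU_Y vs OTU_F: 3
  OTU_Y vs OTU_G: 2
  OTU_J vs OTU_F: 5
  OTU_J vs OTU_G: 6
  OTU_F vs OTU_G: 4
The largest is 6, between OTU_J and OTU_G.

6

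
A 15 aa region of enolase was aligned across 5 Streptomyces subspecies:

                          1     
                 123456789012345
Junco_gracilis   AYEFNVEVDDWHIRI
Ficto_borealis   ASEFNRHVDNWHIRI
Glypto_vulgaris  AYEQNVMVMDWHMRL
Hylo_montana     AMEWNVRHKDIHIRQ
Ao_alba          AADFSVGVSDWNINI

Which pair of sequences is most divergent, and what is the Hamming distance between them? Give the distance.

11

Pairwise Hamming distances:
  Junco_gracilis vs Ficto_borealis: 4
  Junco_gracilis vs Glypto_vulgaris: 5
  Junco_gracilis vs Hylo_montana: 7
  Junco_gracilis vs Ao_alba: 7
  Ficto_borealis vs Glypto_vulgaris: 8
  Ficto_borealis vs Hylo_montana: 9
  Ficto_borealis vs Ao_alba: 9
  Glypto_vulgaris vs Hylo_montana: 8
  Glypto_vulgaris vs Ao_alba: 10
  Hylo_montana vs Ao_alba: 11
The largest is 11, between Hylo_montana and Ao_alba.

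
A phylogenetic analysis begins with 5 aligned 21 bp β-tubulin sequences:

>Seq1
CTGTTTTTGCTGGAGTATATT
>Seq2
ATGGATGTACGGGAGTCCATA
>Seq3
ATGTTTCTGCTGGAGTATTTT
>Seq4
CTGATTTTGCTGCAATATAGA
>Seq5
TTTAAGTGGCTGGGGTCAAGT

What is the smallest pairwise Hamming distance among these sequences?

3

Pairwise Hamming distances:
  Seq1 vs Seq2: 9
  Seq1 vs Seq3: 3
  Seq1 vs Seq4: 5
  Seq1 vs Seq5: 10
  Seq2 vs Seq3: 9
  Seq2 vs Seq4: 11
  Seq2 vs Seq5: 12
  Seq3 vs Seq4: 8
  Seq3 vs Seq5: 12
  Seq4 vs Seq5: 11
The smallest is 3, between Seq1 and Seq3.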